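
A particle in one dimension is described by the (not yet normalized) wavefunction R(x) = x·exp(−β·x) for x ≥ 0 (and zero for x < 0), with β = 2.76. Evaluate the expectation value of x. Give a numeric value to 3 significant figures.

0.543

⟨x⟩ = ∫ x·|R|² dx / ∫|R|² dx (integrals over the domain).
Every integrand reduces to terms xʲ·e^(−2βx) on [0, ∞); use ∫₀^∞ xʲ·e^(−2βx) dx = j!/(2β)^(j+1).
State is unnormalized: ∫|R|² dx = 0.011891, and ∫R*·x·R dx = 0.0064624, so ⟨x⟩ = 0.0064624 / 0.011891.
⟨x⟩ = 0.54348.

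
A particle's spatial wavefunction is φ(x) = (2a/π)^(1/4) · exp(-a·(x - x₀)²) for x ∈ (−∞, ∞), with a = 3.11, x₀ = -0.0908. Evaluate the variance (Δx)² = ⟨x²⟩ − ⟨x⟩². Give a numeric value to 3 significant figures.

Compute ⟨x⟩ and ⟨x²⟩ separately, then (Δx)² = ⟨x²⟩ − ⟨x⟩².
Gaussian moments (u = x − x₀): ∫u^(2j)·e^(−2au²) du = (2j−1)!!/(4a)^j · √(π/(2a)), odd powers integrate to 0; here √(π/(2a)) = 0.71069.
⟨x⟩ = -0.090800 and ⟨x²⟩ = 0.088630.
(Δx)² = 0.088630 − (-0.090800)² = 0.080386.

0.0804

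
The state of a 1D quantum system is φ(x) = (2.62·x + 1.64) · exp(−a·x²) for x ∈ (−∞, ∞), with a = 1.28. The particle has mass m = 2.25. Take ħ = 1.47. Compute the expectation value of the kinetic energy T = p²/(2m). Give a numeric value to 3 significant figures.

T = −(ħ²/2m) d²/dx², so ⟨T⟩ = −(ħ²/2m) ∫ φ*·φ'' dx / ∫|φ|² dx; with m = 2.25.
Expand each integrand as polynomial × e^(−2ax²) and use ∫x^(2j)·e^(−2ax²) dx = (2j−1)!!/(4a)^j · √(π/(2a)), odd powers → 0; here √(π/(2a)) = 1.1078. Differentiate with the product rule, d/dx e^(−ax²) = −2ax·e^(−ax²).
State is unnormalized: ∫|φ|² dx = 4.4647, and ∫φ*·(−ħ²/2m · φ'') dx = 4.5700, so ⟨T⟩ = 4.5700 / 4.4647.
⟨T⟩ = 1.0236.

1.02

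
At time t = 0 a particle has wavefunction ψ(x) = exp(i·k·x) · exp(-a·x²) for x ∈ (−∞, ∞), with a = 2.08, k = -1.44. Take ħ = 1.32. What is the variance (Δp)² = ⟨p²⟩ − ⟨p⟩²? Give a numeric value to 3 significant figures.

Compute ⟨p⟩ and ⟨p²⟩ separately; (Δp)² = ⟨p²⟩ − ⟨p⟩².
Gaussian moments: ∫x^(2j)·e^(−2ax²) dx = (2j−1)!!/(4a)^j · √(π/(2a)), odd powers integrate to 0; here √(π/(2a)) = 0.86902. Derivatives: ψ′ = (ik − 2ax)·ψ, ψ″ = ((ik − 2ax)² − 2a)·ψ; the odd-in-x pieces drop out.
Normalization: ∫|ψ|² dx = 0.86902.
⟨p⟩ = -1.9008 and ⟨p²⟩ = 7.2372.
(Δp)² = 7.2372 − (-1.9008)² = 3.6242.

3.62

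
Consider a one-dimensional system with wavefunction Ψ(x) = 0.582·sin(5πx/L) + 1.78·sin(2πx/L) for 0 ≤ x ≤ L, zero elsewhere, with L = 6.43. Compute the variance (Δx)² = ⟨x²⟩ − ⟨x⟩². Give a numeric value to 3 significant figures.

2.96

Compute ⟨x⟩ and ⟨x²⟩ separately, then (Δx)² = ⟨x²⟩ − ⟨x⟩².
On 0 ≤ x ≤ L (j ≠ l): ∫sin²(jπx/L) dx = L/2, ∫sin(jπx/L)·sin(lπx/L) dx = 0; diagonal moments ∫x·sin²(jπx/L) dx = L²/4, ∫x²·sin²(jπx/L) dx = L³·(1/6 − 1/(4j²π²)); cross terms ∫x·sin(jπx/L)·sin(lπx/L) dx = 0 for j + l even and −4jlL²/(π²(j² − l²)²) for j + l odd, ∫x²·sin(jπx/L)·sin(lπx/L) dx = (−1)^(j+l)·4jlL³/(π²(j² − l²)²); higher powers the same way via product-to-sum and parts.
Normalization: ∫|Ψ|² dx = 11.275.
⟨x⟩ = 3.1452 and ⟨x²⟩ = 12.852.
(Δx)² = 12.852 − (3.1452)² = 2.9594.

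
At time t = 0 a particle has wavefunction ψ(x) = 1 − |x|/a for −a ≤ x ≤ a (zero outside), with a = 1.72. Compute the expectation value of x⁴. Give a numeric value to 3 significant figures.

⟨x⁴⟩ = ∫ x⁴·|ψ|² dx / ∫|ψ|² dx (integrals over the domain).
ψ is even, so ∫ over [−a, a] = 2∫₀ᵃ with ψ = 1 − x/a there: ∫₀ᵃ (1 − x/a)² dx = a/3, ∫₀ᵃ x²(1 − x/a)² dx = a³/30, ∫₀ᵃ x⁴(1 − x/a)² dx = a⁵/105.
State is unnormalized: ∫|ψ|² dx = 1.1467, and ∫ψ*·x⁴·ψ dx = 0.28674, so ⟨x⁴⟩ = 0.28674 / 1.1467.
⟨x⁴⟩ = 0.25006.

0.250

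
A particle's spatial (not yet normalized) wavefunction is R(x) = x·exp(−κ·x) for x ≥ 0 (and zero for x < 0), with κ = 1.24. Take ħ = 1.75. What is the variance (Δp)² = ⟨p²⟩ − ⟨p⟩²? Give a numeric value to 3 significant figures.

4.71

Compute ⟨p⟩ and ⟨p²⟩ separately; (Δp)² = ⟨p²⟩ − ⟨p⟩².
Differentiate x·exp(−κ·x) with the product rule; every integrand then reduces to terms xʲ·e^(−2κx) on [0, ∞), with ∫₀^∞ xʲ·e^(−2κx) dx = j!/(2κ)^(j+1).
Normalization: ∫|R|² dx = 0.13112.
⟨p⟩ = 0.0000 and ⟨p²⟩ = 4.7089.
(Δp)² = 4.7089 − (0.0000)² = 4.7089.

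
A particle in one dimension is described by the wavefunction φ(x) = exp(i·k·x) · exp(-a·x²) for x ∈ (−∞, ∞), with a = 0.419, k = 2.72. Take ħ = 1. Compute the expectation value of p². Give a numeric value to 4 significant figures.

7.817

p² φ = −ħ² d²φ/dx²; ⟨p²⟩ = −ħ² ∫ φ*·φ'' dx / ∫|φ|² dx.
Gaussian moments: ∫x^(2j)·e^(−2ax²) dx = (2j−1)!!/(4a)^j · √(π/(2a)), odd powers integrate to 0; here √(π/(2a)) = 1.9362. Derivatives: φ′ = (ik − 2ax)·φ, φ″ = ((ik − 2ax)² − 2a)·φ; the odd-in-x pieces drop out.
State is unnormalized: ∫|φ|² dx = 1.9362, and ∫φ*·(−ħ² φ'') dx = 15.136, so ⟨p²⟩ = 15.136 / 1.9362.
⟨p²⟩ = 7.8174.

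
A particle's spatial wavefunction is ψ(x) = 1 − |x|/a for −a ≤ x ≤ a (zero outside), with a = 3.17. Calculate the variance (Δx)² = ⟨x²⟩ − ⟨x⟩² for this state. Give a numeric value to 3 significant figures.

Compute ⟨x⟩ and ⟨x²⟩ separately, then (Δx)² = ⟨x²⟩ − ⟨x⟩².
ψ is even, so ∫ over [−a, a] = 2∫₀ᵃ with ψ = 1 − x/a there: ∫₀ᵃ (1 − x/a)² dx = a/3, ∫₀ᵃ x²(1 − x/a)² dx = a³/30, ∫₀ᵃ x⁴(1 − x/a)² dx = a⁵/105.
Normalization: ∫|ψ|² dx = 2.1133.
⟨x⟩ = 0.0000 and ⟨x²⟩ = 1.0049.
(Δx)² = 1.0049 − (0.0000)² = 1.0049.

1.00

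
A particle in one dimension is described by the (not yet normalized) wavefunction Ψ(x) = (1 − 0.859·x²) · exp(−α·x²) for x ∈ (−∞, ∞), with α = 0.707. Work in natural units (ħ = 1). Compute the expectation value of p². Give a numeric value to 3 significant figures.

p² Ψ = −ħ² d²Ψ/dx²; ⟨p²⟩ = −ħ² ∫ Ψ*·Ψ'' dx / ∫|Ψ|² dx.
Expand each integrand as polynomial × e^(−2αx²) and use ∫x^(2j)·e^(−2αx²) dx = (2j−1)!!/(4α)^j · √(π/(2α)), odd powers → 0; here √(π/(2α)) = 1.4906. Differentiate with the product rule, d/dx e^(−αx²) = −2αx·e^(−αx²).
State is unnormalized: ∫|Ψ|² dx = 0.99762, and ∫Ψ*·(−ħ² Ψ'') dx = 2.3746, so ⟨p²⟩ = 2.3746 / 0.99762.
⟨p²⟩ = 2.3803.

2.38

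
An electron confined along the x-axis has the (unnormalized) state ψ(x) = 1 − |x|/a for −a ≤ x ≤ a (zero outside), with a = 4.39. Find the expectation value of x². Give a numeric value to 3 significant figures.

⟨x²⟩ = ∫ x²·|ψ|² dx / ∫|ψ|² dx (integrals over the domain).
ψ is even, so ∫ over [−a, a] = 2∫₀ᵃ with ψ = 1 − x/a there: ∫₀ᵃ (1 − x/a)² dx = a/3, ∫₀ᵃ x²(1 − x/a)² dx = a³/30, ∫₀ᵃ x⁴(1 − x/a)² dx = a⁵/105.
State is unnormalized: ∫|ψ|² dx = 2.9267, and ∫ψ*·x²·ψ dx = 5.6403, so ⟨x²⟩ = 5.6403 / 2.9267.
⟨x²⟩ = 1.9272.

1.93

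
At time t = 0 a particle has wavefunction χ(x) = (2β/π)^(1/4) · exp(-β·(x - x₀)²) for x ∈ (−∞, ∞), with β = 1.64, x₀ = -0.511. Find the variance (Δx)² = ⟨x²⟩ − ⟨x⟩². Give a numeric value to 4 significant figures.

0.1524

Compute ⟨x⟩ and ⟨x²⟩ separately, then (Δx)² = ⟨x²⟩ − ⟨x⟩².
Gaussian moments (u = x − x₀): ∫u^(2j)·e^(−2βu²) du = (2j−1)!!/(4β)^j · √(π/(2β)), odd powers integrate to 0; here √(π/(2β)) = 0.97867.
⟨x⟩ = -0.51100 and ⟨x²⟩ = 0.41356.
(Δx)² = 0.41356 − (-0.51100)² = 0.15244.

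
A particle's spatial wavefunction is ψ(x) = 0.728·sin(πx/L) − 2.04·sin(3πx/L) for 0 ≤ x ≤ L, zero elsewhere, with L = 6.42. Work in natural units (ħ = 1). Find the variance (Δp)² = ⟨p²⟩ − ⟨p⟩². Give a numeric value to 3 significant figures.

Compute ⟨p⟩ and ⟨p²⟩ separately; (Δp)² = ⟨p²⟩ − ⟨p⟩².
d²/dx² sin(jπx/L) = −(jπ/L)²·sin(jπx/L); on 0 ≤ x ≤ L, ∫sin²(jπx/L) dx = L/2 and ∫sin(jπx/L)·sin(lπx/L) dx = 0 for j ≠ l, so only diagonal terms survive in ∫|ψ|² and ∫ψ·ψ″; ∫ψ·ψ′ dx = [ψ²/2] between the walls = 0.
Normalization: ∫|ψ|² dx = 15.060.
⟨p⟩ = 0.0000 and ⟨p²⟩ = 1.9387.
(Δp)² = 1.9387 − (0.0000)² = 1.9387.

1.94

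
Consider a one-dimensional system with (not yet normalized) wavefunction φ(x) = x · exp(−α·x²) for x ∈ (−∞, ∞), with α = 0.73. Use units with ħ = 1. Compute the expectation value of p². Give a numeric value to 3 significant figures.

p² φ = −ħ² d²φ/dx²; ⟨p²⟩ = −ħ² ∫ φ*·φ'' dx / ∫|φ|² dx.
Expand each integrand as polynomial × e^(−2αx²) and use ∫x^(2j)·e^(−2αx²) dx = (2j−1)!!/(4α)^j · √(π/(2α)), odd powers → 0; here √(π/(2α)) = 1.4669. Differentiate with the product rule, d/dx e^(−αx²) = −2αx·e^(−αx²).
State is unnormalized: ∫|φ|² dx = 0.50236, and ∫φ*·(−ħ² φ'') dx = 1.1002, so ⟨p²⟩ = 1.1002 / 0.50236.
⟨p²⟩ = 2.1900.

2.19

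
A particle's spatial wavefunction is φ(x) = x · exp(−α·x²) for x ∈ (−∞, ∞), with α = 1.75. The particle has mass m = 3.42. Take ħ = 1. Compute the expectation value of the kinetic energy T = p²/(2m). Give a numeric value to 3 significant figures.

0.768

T = −(ħ²/2m) d²/dx², so ⟨T⟩ = −(ħ²/2m) ∫ φ*·φ'' dx / ∫|φ|² dx; with m = 3.42.
Expand each integrand as polynomial × e^(−2αx²) and use ∫x^(2j)·e^(−2αx²) dx = (2j−1)!!/(4α)^j · √(π/(2α)), odd powers → 0; here √(π/(2α)) = 0.94742. Differentiate with the product rule, d/dx e^(−αx²) = −2αx·e^(−αx²).
State is unnormalized: ∫|φ|² dx = 0.13535, and ∫φ*·(−ħ²/2m · φ'') dx = 0.10388, so ⟨T⟩ = 0.10388 / 0.13535.
⟨T⟩ = 0.76754.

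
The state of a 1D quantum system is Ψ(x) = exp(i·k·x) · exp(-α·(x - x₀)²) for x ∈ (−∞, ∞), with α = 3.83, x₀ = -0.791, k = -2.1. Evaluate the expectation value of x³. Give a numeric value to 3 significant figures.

⟨x³⟩ = ∫ x³·|Ψ|² dx / ∫|Ψ|² dx (integrals over the domain).
Gaussian moments (u = x − x₀): ∫u^(2j)·e^(−2αu²) du = (2j−1)!!/(4α)^j · √(π/(2α)), odd powers integrate to 0; here √(π/(2α)) = 0.64041.
State is unnormalized: ∫|Ψ|² dx = 0.64041, and ∫Ψ*·x³·Ψ dx = -0.41615, so ⟨x³⟩ = -0.41615 / 0.64041.
⟨x³⟩ = -0.64981.

-0.650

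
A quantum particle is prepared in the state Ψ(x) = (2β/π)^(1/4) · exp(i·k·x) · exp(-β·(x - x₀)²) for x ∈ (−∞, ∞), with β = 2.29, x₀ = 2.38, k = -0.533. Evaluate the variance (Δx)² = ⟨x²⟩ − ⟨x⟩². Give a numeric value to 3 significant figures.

0.109

Compute ⟨x⟩ and ⟨x²⟩ separately, then (Δx)² = ⟨x²⟩ − ⟨x⟩².
Gaussian moments (u = x − x₀): ∫u^(2j)·e^(−2βu²) du = (2j−1)!!/(4β)^j · √(π/(2β)), odd powers integrate to 0; here √(π/(2β)) = 0.82821.
⟨x⟩ = 2.3800 and ⟨x²⟩ = 5.7736.
(Δx)² = 5.7736 − (2.3800)² = 0.10917.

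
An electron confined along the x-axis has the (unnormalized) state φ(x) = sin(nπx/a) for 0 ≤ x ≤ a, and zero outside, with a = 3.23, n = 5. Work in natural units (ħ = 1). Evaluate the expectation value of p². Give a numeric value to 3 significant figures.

p² φ = −ħ² d²φ/dx²; ⟨p²⟩ = −ħ² ∫ φ*·φ'' dx / ∫|φ|² dx.
d/dx sin(nπx/a) = (nπ/a)·cos(nπx/a) and d²/dx² sin(nπx/a) = −(nπ/a)²·sin(nπx/a); on 0 ≤ x ≤ a, ∫sin²(nπx/a) dx = a/2 and ∫sin(nπx/a)·cos(nπx/a) dx = 0.
State is unnormalized: ∫|φ|² dx = 1.6150, and ∫φ*·(−ħ² φ'') dx = 38.195, so ⟨p²⟩ = 38.195 / 1.6150.
⟨p²⟩ = 23.650.

23.7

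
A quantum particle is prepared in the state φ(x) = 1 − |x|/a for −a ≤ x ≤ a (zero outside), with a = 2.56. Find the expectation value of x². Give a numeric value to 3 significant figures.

⟨x²⟩ = ∫ x²·|φ|² dx / ∫|φ|² dx (integrals over the domain).
φ is even, so ∫ over [−a, a] = 2∫₀ᵃ with φ = 1 − x/a there: ∫₀ᵃ (1 − x/a)² dx = a/3, ∫₀ᵃ x²(1 − x/a)² dx = a³/30, ∫₀ᵃ x⁴(1 − x/a)² dx = a⁵/105.
State is unnormalized: ∫|φ|² dx = 1.7067, and ∫φ*·x²·φ dx = 1.1185, so ⟨x²⟩ = 1.1185 / 1.7067.
⟨x²⟩ = 0.65536.

0.655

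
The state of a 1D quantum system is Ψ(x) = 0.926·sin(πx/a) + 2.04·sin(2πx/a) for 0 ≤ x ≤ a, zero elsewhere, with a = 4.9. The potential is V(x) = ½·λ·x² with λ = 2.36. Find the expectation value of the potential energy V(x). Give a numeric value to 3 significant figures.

5.06

⟨V⟩ = ∫ V(x)·|Ψ|² dx / ∫|Ψ|² dx.
On 0 ≤ x ≤ a (j ≠ l): ∫sin²(jπx/a) dx = a/2, ∫sin(jπx/a)·sin(lπx/a) dx = 0; diagonal moments ∫x·sin²(jπx/a) dx = a²/4, ∫x²·sin²(jπx/a) dx = a³·(1/6 − 1/(4j²π²)); cross terms ∫x·sin(jπx/a)·sin(lπx/a) dx = 0 for j + l even and −4jla²/(π²(j² − l²)²) for j + l odd, ∫x²·sin(jπx/a)·sin(lπx/a) dx = (−1)^(j+l)·4jla³/(π²(j² − l²)²); higher powers the same way via product-to-sum and parts.
State is unnormalized: ∫|Ψ|² dx = 12.297, and ∫Ψ*·V(x)·Ψ dx = 62.218, so ⟨V⟩ = 62.218 / 12.297.
⟨V⟩ = 5.0597.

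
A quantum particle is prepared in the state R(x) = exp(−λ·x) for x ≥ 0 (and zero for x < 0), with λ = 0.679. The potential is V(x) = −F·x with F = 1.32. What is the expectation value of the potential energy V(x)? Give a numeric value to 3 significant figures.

-0.972

⟨V⟩ = ∫ V(x)·|R|² dx / ∫|R|² dx.
Every integrand reduces to terms xʲ·e^(−2λx) on [0, ∞); use ∫₀^∞ xʲ·e^(−2λx) dx = j!/(2λ)^(j+1).
State is unnormalized: ∫|R|² dx = 0.73638, and ∫R*·V(x)·R dx = -0.71577, so ⟨V⟩ = -0.71577 / 0.73638.
⟨V⟩ = -0.97202.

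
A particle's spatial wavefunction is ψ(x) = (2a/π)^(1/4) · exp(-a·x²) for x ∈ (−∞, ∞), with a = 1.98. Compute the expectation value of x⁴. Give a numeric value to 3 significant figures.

⟨x⁴⟩ = ∫ x⁴·|ψ|² dx (integrals over the domain).
Gaussian moments: ∫x^(2j)·e^(−2ax²) dx = (2j−1)!!/(4a)^j · √(π/(2a)), odd powers integrate to 0; here √(π/(2a)) = 0.89069.
⟨x⁴⟩ = 0.047827.

0.0478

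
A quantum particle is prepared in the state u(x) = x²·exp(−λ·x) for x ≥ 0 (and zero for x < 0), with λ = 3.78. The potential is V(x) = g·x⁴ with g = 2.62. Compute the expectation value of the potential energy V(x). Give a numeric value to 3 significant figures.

1.35

⟨V⟩ = ∫ V(x)·|u|² dx / ∫|u|² dx.
Every integrand reduces to terms xʲ·e^(−2λx) on [0, ∞); use ∫₀^∞ xʲ·e^(−2λx) dx = j!/(2λ)^(j+1).
State is unnormalized: ∫|u|² dx = 0.00097186, and ∫u*·V(x)·u dx = 0.0013096, so ⟨V⟩ = 0.0013096 / 0.00097186.
⟨V⟩ = 1.3475.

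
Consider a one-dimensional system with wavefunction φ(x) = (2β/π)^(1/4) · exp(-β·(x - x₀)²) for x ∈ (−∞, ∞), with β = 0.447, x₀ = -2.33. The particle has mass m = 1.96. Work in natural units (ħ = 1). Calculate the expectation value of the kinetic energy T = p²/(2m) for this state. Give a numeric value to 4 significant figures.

T = −(ħ²/2m) d²/dx², so ⟨T⟩ = −(ħ²/2m) ∫ φ*·φ'' dx; with m = 1.96.
Gaussian moments (u = x − x₀): ∫u^(2j)·e^(−2βu²) du = (2j−1)!!/(4β)^j · √(π/(2β)), odd powers integrate to 0; here √(π/(2β)) = 1.8746. Derivatives: d/dx e^(−βu²) = −2βu·e^(−βu²), d²/dx² e^(−βu²) = (4β²u² − 2β)·e^(−βu²).
⟨T⟩ = 0.11403.

0.1140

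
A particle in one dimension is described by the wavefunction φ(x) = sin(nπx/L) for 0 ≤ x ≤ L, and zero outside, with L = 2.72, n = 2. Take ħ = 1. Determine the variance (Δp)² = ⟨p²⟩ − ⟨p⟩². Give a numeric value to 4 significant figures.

Compute ⟨p⟩ and ⟨p²⟩ separately; (Δp)² = ⟨p²⟩ − ⟨p⟩².
d/dx sin(nπx/L) = (nπ/L)·cos(nπx/L) and d²/dx² sin(nπx/L) = −(nπ/L)²·sin(nπx/L); on 0 ≤ x ≤ L, ∫sin²(nπx/L) dx = L/2 and ∫sin(nπx/L)·cos(nπx/L) dx = 0.
Normalization: ∫|φ|² dx = 1.3600.
⟨p⟩ = 0.0000 and ⟨p²⟩ = 5.3361.
(Δp)² = 5.3361 − (0.0000)² = 5.3361.

5.336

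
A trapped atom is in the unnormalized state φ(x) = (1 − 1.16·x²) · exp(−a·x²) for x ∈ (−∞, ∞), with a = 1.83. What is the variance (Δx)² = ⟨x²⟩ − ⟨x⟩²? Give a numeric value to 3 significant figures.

0.0767

Compute ⟨x⟩ and ⟨x²⟩ separately, then (Δx)² = ⟨x²⟩ − ⟨x⟩².
Expand each integrand as polynomial × e^(−2ax²) and use ∫x^(2j)·e^(−2ax²) dx = (2j−1)!!/(4a)^j · √(π/(2a)), odd powers → 0; here √(π/(2a)) = 0.92648.
Normalization: ∫|φ|² dx = 0.70264.
⟨x⟩ = 0.0000 and ⟨x²⟩ = 0.076713.
(Δx)² = 0.076713 − (0.0000)² = 0.076713.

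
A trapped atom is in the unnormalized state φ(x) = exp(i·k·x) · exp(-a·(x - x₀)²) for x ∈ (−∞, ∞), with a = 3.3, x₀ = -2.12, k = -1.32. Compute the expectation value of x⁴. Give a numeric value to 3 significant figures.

22.3

⟨x⁴⟩ = ∫ x⁴·|φ|² dx / ∫|φ|² dx (integrals over the domain).
Gaussian moments (u = x − x₀): ∫u^(2j)·e^(−2au²) du = (2j−1)!!/(4a)^j · √(π/(2a)), odd powers integrate to 0; here √(π/(2a)) = 0.68993.
State is unnormalized: ∫|φ|² dx = 0.68993, and ∫φ*·x⁴·φ dx = 15.358, so ⟨x⁴⟩ = 15.358 / 0.68993.
⟨x⁴⟩ = 22.260.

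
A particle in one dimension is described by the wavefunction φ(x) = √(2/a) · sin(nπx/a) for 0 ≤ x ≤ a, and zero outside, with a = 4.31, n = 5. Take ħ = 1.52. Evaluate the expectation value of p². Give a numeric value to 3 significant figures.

30.7

p² φ = −ħ² d²φ/dx²; ⟨p²⟩ = −ħ² ∫ φ*·φ'' dx.
d/dx sin(nπx/a) = (nπ/a)·cos(nπx/a) and d²/dx² sin(nπx/a) = −(nπ/a)²·sin(nπx/a); on 0 ≤ x ≤ a, ∫sin²(nπx/a) dx = a/2 and ∫sin(nπx/a)·cos(nπx/a) dx = 0.
⟨p²⟩ = 30.688.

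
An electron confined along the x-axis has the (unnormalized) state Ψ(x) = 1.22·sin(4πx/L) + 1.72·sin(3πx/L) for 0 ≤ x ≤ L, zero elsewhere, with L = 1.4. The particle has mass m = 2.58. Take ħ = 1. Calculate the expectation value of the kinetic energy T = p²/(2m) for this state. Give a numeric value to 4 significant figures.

T = −(ħ²/2m) d²/dx², so ⟨T⟩ = −(ħ²/2m) ∫ Ψ*·Ψ'' dx / ∫|Ψ|² dx; with m = 2.58.
d²/dx² sin(jπx/L) = −(jπ/L)²·sin(jπx/L); on 0 ≤ x ≤ L, ∫sin²(jπx/L) dx = L/2 and ∫sin(jπx/L)·sin(lπx/L) dx = 0 for j ≠ l, so only diagonal terms survive in ∫|Ψ|² and ∫Ψ·Ψ″; ∫Ψ·Ψ′ dx = [Ψ²/2] between the walls = 0.
State is unnormalized: ∫|Ψ|² dx = 3.1128, and ∫Ψ*·(−ħ²/2m · Ψ'') dx = 34.456, so ⟨T⟩ = 34.456 / 3.1128.
⟨T⟩ = 11.069.

11.07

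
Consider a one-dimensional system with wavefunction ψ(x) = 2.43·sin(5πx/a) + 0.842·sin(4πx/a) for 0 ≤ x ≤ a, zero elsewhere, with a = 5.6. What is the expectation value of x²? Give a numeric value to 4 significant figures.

⟨x²⟩ = ∫ x²·|ψ|² dx / ∫|ψ|² dx (integrals over the domain).
On 0 ≤ x ≤ a (j ≠ l): ∫sin²(jπx/a) dx = a/2, ∫sin(jπx/a)·sin(lπx/a) dx = 0; diagonal moments ∫x·sin²(jπx/a) dx = a²/4, ∫x²·sin²(jπx/a) dx = a³·(1/6 − 1/(4j²π²)); cross terms ∫x·sin(jπx/a)·sin(lπx/a) dx = 0 for j + l even and −4jla²/(π²(j² − l²)²) for j + l odd, ∫x²·sin(jπx/a)·sin(lπx/a) dx = (−1)^(j+l)·4jla³/(π²(j² − l²)²); higher powers the same way via product-to-sum and parts.
State is unnormalized: ∫|ψ|² dx = 18.519, and ∫ψ*·x²·ψ dx = 120.42, so ⟨x²⟩ = 120.42 / 18.519.
⟨x²⟩ = 6.5026.

6.503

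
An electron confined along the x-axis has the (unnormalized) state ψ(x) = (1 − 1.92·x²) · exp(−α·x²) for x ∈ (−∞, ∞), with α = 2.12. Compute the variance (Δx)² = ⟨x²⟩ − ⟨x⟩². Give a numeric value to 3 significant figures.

Compute ⟨x⟩ and ⟨x²⟩ separately, then (Δx)² = ⟨x²⟩ − ⟨x⟩².
Expand each integrand as polynomial × e^(−2αx²) and use ∫x^(2j)·e^(−2αx²) dx = (2j−1)!!/(4α)^j · √(π/(2α)), odd powers → 0; here √(π/(2α)) = 0.86078.
Normalization: ∫|ψ|² dx = 0.60337.
⟨x⟩ = 0.0000 and ⟨x²⟩ = 0.069054.
(Δx)² = 0.069054 − (0.0000)² = 0.069054.

0.0691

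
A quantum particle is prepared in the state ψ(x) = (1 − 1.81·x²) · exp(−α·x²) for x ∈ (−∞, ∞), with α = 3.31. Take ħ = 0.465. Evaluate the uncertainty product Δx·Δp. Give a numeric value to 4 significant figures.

0.2388

Δx = √(⟨x²⟩−⟨x⟩²), Δp = √(⟨p²⟩−⟨p⟩²).
Expand each integrand as polynomial × e^(−2αx²) and use ∫x^(2j)·e^(−2αx²) dx = (2j−1)!!/(4α)^j · √(π/(2α)), odd powers → 0; here √(π/(2α)) = 0.68888. Differentiate with the product rule, d/dx e^(−αx²) = −2αx·e^(−αx²).
Normalization: ∫|ψ|² dx = 0.53916.
⟨x⟩ = 0.0000, ⟨x²⟩ = 0.044400 ⇒ Δx = 0.21071.
⟨p⟩ = 0.0000, ⟨p²⟩ = 1.2841 ⇒ Δp = 1.1332.
Δx·Δp = 0.23878.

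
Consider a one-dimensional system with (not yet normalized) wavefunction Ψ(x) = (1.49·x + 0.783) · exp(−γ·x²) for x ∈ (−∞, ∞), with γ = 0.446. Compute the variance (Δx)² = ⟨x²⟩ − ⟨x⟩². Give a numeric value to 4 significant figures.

Compute ⟨x⟩ and ⟨x²⟩ separately, then (Δx)² = ⟨x²⟩ − ⟨x⟩².
Expand each integrand as polynomial × e^(−2γx²) and use ∫x^(2j)·e^(−2γx²) dx = (2j−1)!!/(4γ)^j · √(π/(2γ)), odd powers → 0; here √(π/(2γ)) = 1.8767.
Normalization: ∫|Ψ|² dx = 3.4860.
⟨x⟩ = 0.70412 and ⟨x²⟩ = 1.3116.
(Δx)² = 1.3116 − (0.70412)² = 0.81582.

0.8158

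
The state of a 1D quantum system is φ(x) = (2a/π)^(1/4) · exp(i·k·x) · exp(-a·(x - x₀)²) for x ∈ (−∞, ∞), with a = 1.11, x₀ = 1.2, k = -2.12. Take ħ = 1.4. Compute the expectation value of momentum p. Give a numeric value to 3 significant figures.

-2.97

p φ = −iħ dφ/dx; then ⟨p⟩ = ∫ φ*·(pφ) dx.
Gaussian moments (u = x − x₀): ∫u^(2j)·e^(−2au²) du = (2j−1)!!/(4a)^j · √(π/(2a)), odd powers integrate to 0; here √(π/(2a)) = 1.1896. Derivatives: φ′ = (ik − 2au)·φ, φ″ = ((ik − 2au)² − 2a)·φ; the odd-in-u pieces drop out.
⟨p⟩ = -2.9680.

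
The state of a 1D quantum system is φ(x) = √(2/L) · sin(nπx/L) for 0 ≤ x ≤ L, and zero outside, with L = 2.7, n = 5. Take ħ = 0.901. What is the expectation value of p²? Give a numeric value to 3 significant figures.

p² φ = −ħ² d²φ/dx²; ⟨p²⟩ = −ħ² ∫ φ*·φ'' dx.
d/dx sin(nπx/L) = (nπ/L)·cos(nπx/L) and d²/dx² sin(nπx/L) = −(nπ/L)²·sin(nπx/L); on 0 ≤ x ≤ L, ∫sin²(nπx/L) dx = L/2 and ∫sin(nπx/L)·cos(nπx/L) dx = 0.
⟨p²⟩ = 27.477.

27.5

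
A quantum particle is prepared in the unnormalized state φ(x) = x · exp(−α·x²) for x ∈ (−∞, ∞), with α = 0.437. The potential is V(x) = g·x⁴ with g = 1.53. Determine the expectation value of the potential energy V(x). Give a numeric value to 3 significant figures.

7.51

⟨V⟩ = ∫ V(x)·|φ|² dx / ∫|φ|² dx.
Expand each integrand as polynomial × e^(−2αx²) and use ∫x^(2j)·e^(−2αx²) dx = (2j−1)!!/(4α)^j · √(π/(2α)), odd powers → 0; here √(π/(2α)) = 1.8959.
State is unnormalized: ∫|φ|² dx = 1.0846, and ∫φ*·V(x)·φ dx = 8.1466, so ⟨V⟩ = 8.1466 / 1.0846.
⟨V⟩ = 7.5110.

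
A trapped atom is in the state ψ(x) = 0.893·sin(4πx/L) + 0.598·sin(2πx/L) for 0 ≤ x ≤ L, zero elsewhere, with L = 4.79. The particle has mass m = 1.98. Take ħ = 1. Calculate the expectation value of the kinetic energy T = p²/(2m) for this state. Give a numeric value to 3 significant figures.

T = −(ħ²/2m) d²/dx², so ⟨T⟩ = −(ħ²/2m) ∫ ψ*·ψ'' dx / ∫|ψ|² dx; with m = 1.98.
d²/dx² sin(jπx/L) = −(jπ/L)²·sin(jπx/L); on 0 ≤ x ≤ L, ∫sin²(jπx/L) dx = L/2 and ∫sin(jπx/L)·sin(lπx/L) dx = 0 for j ≠ l, so only diagonal terms survive in ∫|ψ|² and ∫ψ·ψ″; ∫ψ·ψ′ dx = [ψ²/2] between the walls = 0.
State is unnormalized: ∫|ψ|² dx = 2.7664, and ∫ψ*·(−ħ²/2m · ψ'') dx = 3.6916, so ⟨T⟩ = 3.6916 / 2.7664.
⟨T⟩ = 1.3344.

1.33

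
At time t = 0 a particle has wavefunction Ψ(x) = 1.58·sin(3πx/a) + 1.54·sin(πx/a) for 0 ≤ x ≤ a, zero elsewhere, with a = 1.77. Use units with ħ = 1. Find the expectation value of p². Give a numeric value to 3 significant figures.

p² Ψ = −ħ² d²Ψ/dx²; ⟨p²⟩ = −ħ² ∫ Ψ*·Ψ'' dx / ∫|Ψ|² dx.
d²/dx² sin(jπx/a) = −(jπ/a)²·sin(jπx/a); on 0 ≤ x ≤ a, ∫sin²(jπx/a) dx = a/2 and ∫sin(jπx/a)·sin(lπx/a) dx = 0 for j ≠ l, so only diagonal terms survive in ∫|Ψ|² and ∫Ψ·Ψ″; ∫Ψ·Ψ′ dx = [Ψ²/2] between the walls = 0.
State is unnormalized: ∫|Ψ|² dx = 4.3082, and ∫Ψ*·(−ħ² Ψ'') dx = 69.252, so ⟨p²⟩ = 69.252 / 4.3082.
⟨p²⟩ = 16.075.

16.1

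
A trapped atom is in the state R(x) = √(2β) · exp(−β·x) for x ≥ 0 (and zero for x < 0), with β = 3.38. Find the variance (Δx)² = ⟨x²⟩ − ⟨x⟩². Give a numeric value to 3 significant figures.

0.0219

Compute ⟨x⟩ and ⟨x²⟩ separately, then (Δx)² = ⟨x²⟩ − ⟨x⟩².
Every integrand reduces to terms xʲ·e^(−2βx) on [0, ∞); use ∫₀^∞ xʲ·e^(−2βx) dx = j!/(2β)^(j+1).
⟨x⟩ = 0.14793 and ⟨x²⟩ = 0.043766.
(Δx)² = 0.043766 − (0.14793)² = 0.021883.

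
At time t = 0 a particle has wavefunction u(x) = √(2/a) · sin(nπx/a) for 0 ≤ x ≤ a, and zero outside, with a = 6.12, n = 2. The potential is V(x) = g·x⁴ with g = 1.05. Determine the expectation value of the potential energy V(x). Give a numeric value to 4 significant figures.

⟨V⟩ = ∫ V(x)·|u|² dx.
With sin²θ = (1 − cos2θ)/2 on 0 ≤ x ≤ a: ∫sin²(nπx/a) dx = a/2, ∫x·sin²(nπx/a) dx = a²/4, ∫x²·sin²(nπx/a) dx = a³·(1/6 − 1/(4n²π²)); higher powers xᵏ the same way, integrating xᵏ·cos(2nπx/a) by parts.
⟨V⟩ = 258.70.

258.7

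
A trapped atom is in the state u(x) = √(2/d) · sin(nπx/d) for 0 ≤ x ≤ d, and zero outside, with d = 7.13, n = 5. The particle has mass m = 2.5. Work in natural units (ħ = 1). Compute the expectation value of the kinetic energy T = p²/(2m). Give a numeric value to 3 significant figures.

T = −(ħ²/2m) d²/dx², so ⟨T⟩ = −(ħ²/2m) ∫ u*·u'' dx; with m = 2.5.
d/dx sin(nπx/d) = (nπ/d)·cos(nπx/d) and d²/dx² sin(nπx/d) = −(nπ/d)²·sin(nπx/d); on 0 ≤ x ≤ d, ∫sin²(nπx/d) dx = d/2 and ∫sin(nπx/d)·cos(nπx/d) dx = 0.
⟨T⟩ = 0.97071.

0.971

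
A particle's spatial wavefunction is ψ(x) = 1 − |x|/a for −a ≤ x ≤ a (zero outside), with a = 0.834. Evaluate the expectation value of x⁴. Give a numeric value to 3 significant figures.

⟨x⁴⟩ = ∫ x⁴·|ψ|² dx / ∫|ψ|² dx (integrals over the domain).
ψ is even, so ∫ over [−a, a] = 2∫₀ᵃ with ψ = 1 − x/a there: ∫₀ᵃ (1 − x/a)² dx = a/3, ∫₀ᵃ x²(1 − x/a)² dx = a³/30, ∫₀ᵃ x⁴(1 − x/a)² dx = a⁵/105.
State is unnormalized: ∫|ψ|² dx = 0.55600, and ∫ψ*·x⁴·ψ dx = 0.0076855, so ⟨x⁴⟩ = 0.0076855 / 0.55600.
⟨x⁴⟩ = 0.013823.

0.0138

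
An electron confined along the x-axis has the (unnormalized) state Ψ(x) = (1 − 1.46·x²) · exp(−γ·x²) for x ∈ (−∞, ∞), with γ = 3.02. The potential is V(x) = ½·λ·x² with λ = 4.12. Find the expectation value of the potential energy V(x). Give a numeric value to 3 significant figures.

0.105

⟨V⟩ = ∫ V(x)·|Ψ|² dx / ∫|Ψ|² dx.
Expand each integrand as polynomial × e^(−2γx²) and use ∫x^(2j)·e^(−2γx²) dx = (2j−1)!!/(4γ)^j · √(π/(2γ)), odd powers → 0; here √(π/(2γ)) = 0.72120.
State is unnormalized: ∫|Ψ|² dx = 0.57848, and ∫Ψ*·V(x)·Ψ dx = 0.060748, so ⟨V⟩ = 0.060748 / 0.57848.
⟨V⟩ = 0.10501.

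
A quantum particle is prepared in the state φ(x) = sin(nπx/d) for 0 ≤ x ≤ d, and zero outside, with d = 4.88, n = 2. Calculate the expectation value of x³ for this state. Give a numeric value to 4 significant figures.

26.85

⟨x³⟩ = ∫ x³·|φ|² dx / ∫|φ|² dx (integrals over the domain).
With sin²θ = (1 − cos2θ)/2 on 0 ≤ x ≤ d: ∫sin²(nπx/d) dx = d/2, ∫x·sin²(nπx/d) dx = d²/4, ∫x²·sin²(nπx/d) dx = d³·(1/6 − 1/(4n²π²)); higher powers xᵏ the same way, integrating xᵏ·cos(2nπx/d) by parts.
State is unnormalized: ∫|φ|² dx = 2.4400, and ∫φ*·x³·φ dx = 65.504, so ⟨x³⟩ = 65.504 / 2.4400.
⟨x³⟩ = 26.846.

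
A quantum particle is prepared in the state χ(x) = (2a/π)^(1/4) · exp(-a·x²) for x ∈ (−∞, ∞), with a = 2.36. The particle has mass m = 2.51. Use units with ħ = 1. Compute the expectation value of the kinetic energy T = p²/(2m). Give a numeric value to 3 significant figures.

0.470

T = −(ħ²/2m) d²/dx², so ⟨T⟩ = −(ħ²/2m) ∫ χ*·χ'' dx; with m = 2.51.
Gaussian moments: ∫x^(2j)·e^(−2ax²) dx = (2j−1)!!/(4a)^j · √(π/(2a)), odd powers integrate to 0; here √(π/(2a)) = 0.81584. Derivatives: d/dx e^(−ax²) = −2ax·e^(−ax²), d²/dx² e^(−ax²) = (4a²x² − 2a)·e^(−ax²).
⟨T⟩ = 0.47012.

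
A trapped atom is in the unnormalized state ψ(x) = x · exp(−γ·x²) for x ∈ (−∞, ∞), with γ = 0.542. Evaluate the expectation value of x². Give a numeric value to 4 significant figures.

⟨x²⟩ = ∫ x²·|ψ|² dx / ∫|ψ|² dx (integrals over the domain).
Expand each integrand as polynomial × e^(−2γx²) and use ∫x^(2j)·e^(−2γx²) dx = (2j−1)!!/(4γ)^j · √(π/(2γ)), odd powers → 0; here √(π/(2γ)) = 1.7024.
State is unnormalized: ∫|ψ|² dx = 0.78524, and ∫ψ*·x²·ψ dx = 1.0866, so ⟨x²⟩ = 1.0866 / 0.78524.
⟨x²⟩ = 1.3838.

1.384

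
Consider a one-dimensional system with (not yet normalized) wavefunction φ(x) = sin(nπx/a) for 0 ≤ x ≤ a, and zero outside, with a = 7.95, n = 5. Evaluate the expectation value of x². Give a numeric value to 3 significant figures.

20.9

⟨x²⟩ = ∫ x²·|φ|² dx / ∫|φ|² dx (integrals over the domain).
With sin²θ = (1 − cos2θ)/2 on 0 ≤ x ≤ a: ∫sin²(nπx/a) dx = a/2, ∫x·sin²(nπx/a) dx = a²/4, ∫x²·sin²(nπx/a) dx = a³·(1/6 − 1/(4n²π²)); higher powers xᵏ the same way, integrating xᵏ·cos(2nπx/a) by parts.
State is unnormalized: ∫|φ|² dx = 3.9750, and ∫φ*·x²·φ dx = 83.234, so ⟨x²⟩ = 83.234 / 3.9750.
⟨x²⟩ = 20.939.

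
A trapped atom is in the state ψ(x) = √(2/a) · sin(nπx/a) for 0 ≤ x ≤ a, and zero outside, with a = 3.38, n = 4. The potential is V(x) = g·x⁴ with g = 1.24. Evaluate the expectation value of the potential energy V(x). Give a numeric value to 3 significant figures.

⟨V⟩ = ∫ V(x)·|ψ|² dx.
With sin²θ = (1 − cos2θ)/2 on 0 ≤ x ≤ a: ∫sin²(nπx/a) dx = a/2, ∫x·sin²(nπx/a) dx = a²/4, ∫x²·sin²(nπx/a) dx = a³·(1/6 − 1/(4n²π²)); higher powers xᵏ the same way, integrating xᵏ·cos(2nπx/a) by parts.
⟨V⟩ = 31.353.

31.4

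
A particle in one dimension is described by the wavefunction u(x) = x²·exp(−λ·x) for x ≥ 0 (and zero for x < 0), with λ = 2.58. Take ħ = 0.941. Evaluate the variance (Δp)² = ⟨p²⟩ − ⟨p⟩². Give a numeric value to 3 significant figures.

Compute ⟨p⟩ and ⟨p²⟩ separately; (Δp)² = ⟨p²⟩ − ⟨p⟩².
Differentiate x²·exp(−λ·x) with the product rule; every integrand then reduces to terms xʲ·e^(−2λx) on [0, ∞), with ∫₀^∞ xʲ·e^(−2λx) dx = j!/(2λ)^(j+1).
Normalization: ∫|u|² dx = 0.0065609.
⟨p⟩ = 0.0000 and ⟨p²⟩ = 1.9647.
(Δp)² = 1.9647 − (0.0000)² = 1.9647.

1.96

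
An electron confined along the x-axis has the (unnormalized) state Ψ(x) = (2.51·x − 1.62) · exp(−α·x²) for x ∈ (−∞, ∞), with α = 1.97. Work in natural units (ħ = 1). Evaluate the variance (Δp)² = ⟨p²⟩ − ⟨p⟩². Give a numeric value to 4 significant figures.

2.890

Compute ⟨p⟩ and ⟨p²⟩ separately; (Δp)² = ⟨p²⟩ − ⟨p⟩².
Expand each integrand as polynomial × e^(−2αx²) and use ∫x^(2j)·e^(−2αx²) dx = (2j−1)!!/(4α)^j · √(π/(2α)), odd powers → 0; here √(π/(2α)) = 0.89295. Differentiate with the product rule, d/dx e^(−αx²) = −2αx·e^(−αx²).
Normalization: ∫|Ψ|² dx = 3.0574.
⟨p⟩ = 0.0000 and ⟨p²⟩ = 2.8900.
(Δp)² = 2.8900 − (0.0000)² = 2.8900.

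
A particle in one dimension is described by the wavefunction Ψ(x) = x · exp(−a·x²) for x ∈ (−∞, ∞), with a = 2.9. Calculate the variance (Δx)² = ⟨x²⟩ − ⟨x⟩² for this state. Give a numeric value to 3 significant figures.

0.259

Compute ⟨x⟩ and ⟨x²⟩ separately, then (Δx)² = ⟨x²⟩ − ⟨x⟩².
Expand each integrand as polynomial × e^(−2ax²) and use ∫x^(2j)·e^(−2ax²) dx = (2j−1)!!/(4a)^j · √(π/(2a)), odd powers → 0; here √(π/(2a)) = 0.73597.
Normalization: ∫|Ψ|² dx = 0.063446.
⟨x⟩ = 0.0000 and ⟨x²⟩ = 0.25862.
(Δx)² = 0.25862 − (0.0000)² = 0.25862.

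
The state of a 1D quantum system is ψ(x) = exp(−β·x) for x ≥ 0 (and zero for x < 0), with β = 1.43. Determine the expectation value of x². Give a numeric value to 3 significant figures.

⟨x²⟩ = ∫ x²·|ψ|² dx / ∫|ψ|² dx (integrals over the domain).
Every integrand reduces to terms xʲ·e^(−2βx) on [0, ∞); use ∫₀^∞ xʲ·e^(−2βx) dx = j!/(2β)^(j+1).
State is unnormalized: ∫|ψ|² dx = 0.34965, and ∫ψ*·x²·ψ dx = 0.085493, so ⟨x²⟩ = 0.085493 / 0.34965.
⟨x²⟩ = 0.24451.

0.245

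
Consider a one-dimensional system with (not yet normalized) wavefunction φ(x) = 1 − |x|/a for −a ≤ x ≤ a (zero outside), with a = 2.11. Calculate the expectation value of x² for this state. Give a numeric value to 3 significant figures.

0.445

⟨x²⟩ = ∫ x²·|φ|² dx / ∫|φ|² dx (integrals over the domain).
φ is even, so ∫ over [−a, a] = 2∫₀ᵃ with φ = 1 − x/a there: ∫₀ᵃ (1 − x/a)² dx = a/3, ∫₀ᵃ x²(1 − x/a)² dx = a³/30, ∫₀ᵃ x⁴(1 − x/a)² dx = a⁵/105.
State is unnormalized: ∫|φ|² dx = 1.4067, and ∫φ*·x²·φ dx = 0.62626, so ⟨x²⟩ = 0.62626 / 1.4067.
⟨x²⟩ = 0.44521.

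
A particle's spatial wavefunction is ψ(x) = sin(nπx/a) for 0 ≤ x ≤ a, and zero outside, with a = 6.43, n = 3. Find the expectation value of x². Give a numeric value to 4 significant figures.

13.55

⟨x²⟩ = ∫ x²·|ψ|² dx / ∫|ψ|² dx (integrals over the domain).
With sin²θ = (1 − cos2θ)/2 on 0 ≤ x ≤ a: ∫sin²(nπx/a) dx = a/2, ∫x·sin²(nπx/a) dx = a²/4, ∫x²·sin²(nπx/a) dx = a³·(1/6 − 1/(4n²π²)); higher powers xᵏ the same way, integrating xᵏ·cos(2nπx/a) by parts.
State is unnormalized: ∫|ψ|² dx = 3.2150, and ∫ψ*·x²·ψ dx = 43.560, so ⟨x²⟩ = 43.560 / 3.2150.
⟨x²⟩ = 13.549.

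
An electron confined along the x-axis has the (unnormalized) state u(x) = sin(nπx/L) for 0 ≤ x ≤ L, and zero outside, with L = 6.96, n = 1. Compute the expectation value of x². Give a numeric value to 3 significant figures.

13.7

⟨x²⟩ = ∫ x²·|u|² dx / ∫|u|² dx (integrals over the domain).
With sin²θ = (1 − cos2θ)/2 on 0 ≤ x ≤ L: ∫sin²(nπx/L) dx = L/2, ∫x·sin²(nπx/L) dx = L²/4, ∫x²·sin²(nπx/L) dx = L³·(1/6 − 1/(4n²π²)); higher powers xᵏ the same way, integrating xᵏ·cos(2nπx/L) by parts.
State is unnormalized: ∫|u|² dx = 3.4800, and ∫u*·x²·u dx = 47.652, so ⟨x²⟩ = 47.652 / 3.4800.
⟨x²⟩ = 13.693.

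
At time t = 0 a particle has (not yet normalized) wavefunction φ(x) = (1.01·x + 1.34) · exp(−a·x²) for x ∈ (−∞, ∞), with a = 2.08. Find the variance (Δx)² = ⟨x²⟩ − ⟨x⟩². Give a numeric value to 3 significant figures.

Compute ⟨x⟩ and ⟨x²⟩ separately, then (Δx)² = ⟨x²⟩ − ⟨x⟩².
Expand each integrand as polynomial × e^(−2ax²) and use ∫x^(2j)·e^(−2ax²) dx = (2j−1)!!/(4a)^j · √(π/(2a)), odd powers → 0; here √(π/(2a)) = 0.86902.
Normalization: ∫|φ|² dx = 1.6670.
⟨x⟩ = 0.16960 and ⟨x²⟩ = 0.13556.
(Δx)² = 0.13556 − (0.16960)² = 0.10679.

0.107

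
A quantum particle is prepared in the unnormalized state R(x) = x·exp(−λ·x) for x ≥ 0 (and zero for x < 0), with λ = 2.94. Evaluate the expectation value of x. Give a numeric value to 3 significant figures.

⟨x⟩ = ∫ x·|R|² dx / ∫|R|² dx (integrals over the domain).
Every integrand reduces to terms xʲ·e^(−2λx) on [0, ∞); use ∫₀^∞ xʲ·e^(−2λx) dx = j!/(2λ)^(j+1).
State is unnormalized: ∫|R|² dx = 0.0098378, and ∫R*·x·R dx = 0.0050193, so ⟨x⟩ = 0.0050193 / 0.0098378.
⟨x⟩ = 0.51020.

0.510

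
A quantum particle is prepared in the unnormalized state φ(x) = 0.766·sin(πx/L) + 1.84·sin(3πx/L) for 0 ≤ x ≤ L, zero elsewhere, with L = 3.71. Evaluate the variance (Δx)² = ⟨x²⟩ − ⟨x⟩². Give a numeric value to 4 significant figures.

Compute ⟨x⟩ and ⟨x²⟩ separately, then (Δx)² = ⟨x²⟩ − ⟨x⟩².
On 0 ≤ x ≤ L (j ≠ l): ∫sin²(jπx/L) dx = L/2, ∫sin(jπx/L)·sin(lπx/L) dx = 0; diagonal moments ∫x·sin²(jπx/L) dx = L²/4, ∫x²·sin²(jπx/L) dx = L³·(1/6 − 1/(4j²π²)); cross terms ∫x·sin(jπx/L)·sin(lπx/L) dx = 0 for j + l even and −4jlL²/(π²(j² − l²)²) for j + l odd, ∫x²·sin(jπx/L)·sin(lπx/L) dx = (−1)^(j+l)·4jlL³/(π²(j² − l²)²); higher powers the same way via product-to-sum and parts.
Normalization: ∫|φ|² dx = 7.3687.
⟨x⟩ = 1.8550 and ⟨x²⟩ = 4.7901.
(Δx)² = 4.7901 − (1.8550)² = 1.3491.

1.349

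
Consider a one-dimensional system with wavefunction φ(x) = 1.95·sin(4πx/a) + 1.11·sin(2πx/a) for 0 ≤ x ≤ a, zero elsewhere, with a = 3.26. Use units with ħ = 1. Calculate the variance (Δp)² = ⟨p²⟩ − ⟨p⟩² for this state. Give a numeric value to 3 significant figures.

Compute ⟨p⟩ and ⟨p²⟩ separately; (Δp)² = ⟨p²⟩ − ⟨p⟩².
d²/dx² sin(jπx/a) = −(jπ/a)²·sin(jπx/a); on 0 ≤ x ≤ a, ∫sin²(jπx/a) dx = a/2 and ∫sin(jπx/a)·sin(lπx/a) dx = 0 for j ≠ l, so only diagonal terms survive in ∫|φ|² and ∫φ·φ″; ∫φ·φ′ dx = [φ²/2] between the walls = 0.
Normalization: ∫|φ|² dx = 8.2064.
⟨p⟩ = 0.0000 and ⟨p²⟩ = 12.132.
(Δp)² = 12.132 − (0.0000)² = 12.132.

12.1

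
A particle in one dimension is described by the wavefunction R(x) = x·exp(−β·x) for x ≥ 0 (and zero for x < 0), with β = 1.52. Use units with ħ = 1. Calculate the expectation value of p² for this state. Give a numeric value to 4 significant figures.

2.310

p² R = −ħ² d²R/dx²; ⟨p²⟩ = −ħ² ∫ R*·R'' dx / ∫|R|² dx.
Differentiate x·exp(−β·x) with the product rule; every integrand then reduces to terms xʲ·e^(−2βx) on [0, ∞), with ∫₀^∞ xʲ·e^(−2βx) dx = j!/(2β)^(j+1).
State is unnormalized: ∫|R|² dx = 0.071188, and ∫R*·(−ħ² R'') dx = 0.16447, so ⟨p²⟩ = 0.16447 / 0.071188.
⟨p²⟩ = 2.3104.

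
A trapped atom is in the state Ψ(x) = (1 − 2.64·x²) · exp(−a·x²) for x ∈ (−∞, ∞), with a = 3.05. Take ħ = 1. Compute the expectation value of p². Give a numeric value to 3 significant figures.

7.59

p² Ψ = −ħ² d²Ψ/dx²; ⟨p²⟩ = −ħ² ∫ Ψ*·Ψ'' dx / ∫|Ψ|² dx.
Expand each integrand as polynomial × e^(−2ax²) and use ∫x^(2j)·e^(−2ax²) dx = (2j−1)!!/(4a)^j · √(π/(2a)), odd powers → 0; here √(π/(2a)) = 0.71765. Differentiate with the product rule, d/dx e^(−ax²) = −2ax·e^(−ax²).
State is unnormalized: ∫|Ψ|² dx = 0.50787, and ∫Ψ*·(−ħ² Ψ'') dx = 3.8536, so ⟨p²⟩ = 3.8536 / 0.50787.
⟨p²⟩ = 7.5877.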